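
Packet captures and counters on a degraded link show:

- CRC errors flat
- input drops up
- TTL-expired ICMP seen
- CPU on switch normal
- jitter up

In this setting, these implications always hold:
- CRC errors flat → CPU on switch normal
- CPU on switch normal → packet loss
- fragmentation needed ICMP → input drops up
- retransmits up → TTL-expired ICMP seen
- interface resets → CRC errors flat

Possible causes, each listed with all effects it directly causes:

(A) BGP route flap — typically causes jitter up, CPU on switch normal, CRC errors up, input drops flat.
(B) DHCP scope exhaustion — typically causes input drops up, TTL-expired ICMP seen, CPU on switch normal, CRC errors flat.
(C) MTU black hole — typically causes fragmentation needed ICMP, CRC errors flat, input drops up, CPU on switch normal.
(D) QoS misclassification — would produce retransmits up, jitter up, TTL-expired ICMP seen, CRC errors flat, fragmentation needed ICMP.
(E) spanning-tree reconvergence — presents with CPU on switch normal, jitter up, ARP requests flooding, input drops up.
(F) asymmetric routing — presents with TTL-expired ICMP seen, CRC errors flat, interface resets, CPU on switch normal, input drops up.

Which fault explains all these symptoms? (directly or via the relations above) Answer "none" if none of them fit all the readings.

D

Checking each candidate against the observations:
(A) BGP route flap — CRC errors flat NO; input drops up NO; TTL-expired ICMP seen NO; CPU on switch normal yes; jitter up yes
(B) DHCP scope exhaustion — does not account for jitter up
(C) MTU black hole — does not account for TTL-expired ICMP seen, jitter up
(D) QoS misclassification — accounts for every observation (input drops up through fragmentation needed ICMP → input drops up)
(E) spanning-tree reconvergence — CRC errors flat NO; input drops up yes; TTL-expired ICMP seen NO; CPU on switch normal yes; jitter up yes
(F) asymmetric routing — CRC errors flat yes; input drops up yes; TTL-expired ICMP seen yes; CPU on switch normal yes; jitter up NO
Only (D) is consistent with every observation.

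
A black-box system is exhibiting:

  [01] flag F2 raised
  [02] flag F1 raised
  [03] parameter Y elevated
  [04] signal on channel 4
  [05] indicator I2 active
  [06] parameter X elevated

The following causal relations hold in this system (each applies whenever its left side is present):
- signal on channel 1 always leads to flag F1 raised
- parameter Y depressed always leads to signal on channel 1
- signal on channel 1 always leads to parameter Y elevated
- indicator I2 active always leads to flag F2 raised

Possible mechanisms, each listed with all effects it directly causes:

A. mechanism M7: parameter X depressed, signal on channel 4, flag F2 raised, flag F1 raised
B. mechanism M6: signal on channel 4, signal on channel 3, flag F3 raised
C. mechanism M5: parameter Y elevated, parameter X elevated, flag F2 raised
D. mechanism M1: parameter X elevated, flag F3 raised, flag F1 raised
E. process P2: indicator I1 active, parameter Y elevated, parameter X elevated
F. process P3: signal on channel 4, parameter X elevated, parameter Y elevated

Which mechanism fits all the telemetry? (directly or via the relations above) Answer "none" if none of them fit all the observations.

Testing each hypothesis:
(A) mechanism M7 — flag F2 raised +; flag F1 raised +; parameter Y elevated -; signal on channel 4 +; indicator I2 active -; parameter X elevated -
(B) mechanism M6 — flag F2 raised -; flag F1 raised -; parameter Y elevated -; signal on channel 4 +; indicator I2 active -; parameter X elevated -
(C) mechanism M5 — does not account for flag F1 raised, signal on channel 4, indicator I2 active
(D) mechanism M1 — does not account for flag F2 raised, parameter Y elevated, signal on channel 4, indicator I2 active
(E) process P2 — does not account for flag F2 raised, flag F1 raised, signal on channel 4, indicator I2 active
(F) process P3 — flag F2 raised -; flag F1 raised -; parameter Y elevated +; signal on channel 4 +; indicator I2 active -; parameter X elevated +
None of the listed candidates fits everything.

none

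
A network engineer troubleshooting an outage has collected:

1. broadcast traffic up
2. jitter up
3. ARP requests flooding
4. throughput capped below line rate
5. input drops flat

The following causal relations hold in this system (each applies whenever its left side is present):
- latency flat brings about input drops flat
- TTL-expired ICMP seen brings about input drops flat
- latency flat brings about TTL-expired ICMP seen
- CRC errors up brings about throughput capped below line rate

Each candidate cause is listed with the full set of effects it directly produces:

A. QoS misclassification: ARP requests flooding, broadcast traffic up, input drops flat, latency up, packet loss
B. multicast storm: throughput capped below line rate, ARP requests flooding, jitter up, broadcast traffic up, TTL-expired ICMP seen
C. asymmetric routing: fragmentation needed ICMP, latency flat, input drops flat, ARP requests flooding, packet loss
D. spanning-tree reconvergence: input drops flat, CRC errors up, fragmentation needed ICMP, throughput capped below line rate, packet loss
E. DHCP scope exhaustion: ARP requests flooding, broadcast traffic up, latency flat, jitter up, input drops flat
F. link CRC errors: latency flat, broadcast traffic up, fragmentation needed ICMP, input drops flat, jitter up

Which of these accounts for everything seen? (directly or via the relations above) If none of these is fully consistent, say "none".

Checking each candidate against the observations:
(A) QoS misclassification — broadcast traffic up yes; jitter up NO; ARP requests flooding yes; throughput capped below line rate NO; input drops flat yes
(B) multicast storm — broadcast traffic up yes; jitter up yes; ARP requests flooding yes; throughput capped below line rate yes; input drops flat yes (through TTL-expired ICMP seen → input drops flat)
(C) asymmetric routing — broadcast traffic up NO; jitter up NO; ARP requests flooding yes; throughput capped below line rate NO; input drops flat yes
(D) spanning-tree reconvergence — broadcast traffic up NO; jitter up NO; ARP requests flooding NO; throughput capped below line rate yes; input drops flat yes
(E) DHCP scope exhaustion — broadcast traffic up yes; jitter up yes; ARP requests flooding yes; throughput capped below line rate NO; input drops flat yes
(F) link CRC errors — does not account for ARP requests flooding, throughput capped below line rate
Only (B) is consistent with every observation.

B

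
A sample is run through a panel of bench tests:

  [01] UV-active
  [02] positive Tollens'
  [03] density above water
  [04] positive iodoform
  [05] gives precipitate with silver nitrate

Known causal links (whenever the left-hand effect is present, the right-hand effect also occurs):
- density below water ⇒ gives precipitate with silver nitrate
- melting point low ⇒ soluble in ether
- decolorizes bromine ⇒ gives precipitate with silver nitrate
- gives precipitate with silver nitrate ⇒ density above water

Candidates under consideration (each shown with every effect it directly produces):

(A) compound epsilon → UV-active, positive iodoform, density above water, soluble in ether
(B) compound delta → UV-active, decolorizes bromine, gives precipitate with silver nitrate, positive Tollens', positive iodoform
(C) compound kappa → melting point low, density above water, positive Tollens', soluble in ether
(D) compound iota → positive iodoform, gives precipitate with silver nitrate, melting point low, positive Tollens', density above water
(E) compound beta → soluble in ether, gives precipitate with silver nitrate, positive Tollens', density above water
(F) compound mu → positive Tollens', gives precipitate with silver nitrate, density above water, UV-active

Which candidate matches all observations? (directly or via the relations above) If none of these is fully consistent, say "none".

B

Per-candidate check:
(A) compound epsilon — UV-active yes; positive Tollens' NO; density above water yes; positive iodoform yes; gives precipitate with silver nitrate NO
(B) compound delta — UV-active yes; positive Tollens' yes; density above water yes (through gives precipitate with silver nitrate → density above water); positive iodoform yes; gives precipitate with silver nitrate yes
(C) compound kappa — does not account for UV-active, positive iodoform, gives precipitate with silver nitrate
(D) compound iota — UV-active NO; positive Tollens' yes; density above water yes; positive iodoform yes; gives precipitate with silver nitrate yes
(E) compound beta — does not account for UV-active, positive iodoform
(F) compound mu — does not account for positive iodoform
(B) is the only candidate with no mismatches.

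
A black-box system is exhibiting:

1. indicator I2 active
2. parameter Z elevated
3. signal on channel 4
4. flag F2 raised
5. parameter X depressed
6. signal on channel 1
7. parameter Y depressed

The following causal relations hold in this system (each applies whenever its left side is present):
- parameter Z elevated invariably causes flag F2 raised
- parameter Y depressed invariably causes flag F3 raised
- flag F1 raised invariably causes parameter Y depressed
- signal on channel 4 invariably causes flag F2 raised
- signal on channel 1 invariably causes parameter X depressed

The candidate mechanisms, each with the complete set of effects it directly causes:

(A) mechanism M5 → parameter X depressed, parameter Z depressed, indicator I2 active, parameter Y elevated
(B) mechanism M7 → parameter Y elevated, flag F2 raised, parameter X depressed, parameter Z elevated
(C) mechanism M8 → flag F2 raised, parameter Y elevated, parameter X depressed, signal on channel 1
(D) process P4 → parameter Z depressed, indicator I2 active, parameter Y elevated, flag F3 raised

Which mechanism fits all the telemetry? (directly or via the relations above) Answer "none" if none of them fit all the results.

Per-candidate check:
(A) mechanism M5 — fails on parameter Z elevated, signal on channel 4, flag F2 raised, signal on channel 1, parameter Y depressed (predicts parameter Z depressed, not parameter Z elevated; predicts parameter Y elevated, not parameter Y depressed)
(B) mechanism M7 — indicator I2 active ✗; parameter Z elevated ✓; signal on channel 4 ✗; flag F2 raised ✓; parameter X depressed ✓; signal on channel 1 ✗; parameter Y depressed ✗
(C) mechanism M8 — indicator I2 active ✗; parameter Z elevated ✗; signal on channel 4 ✗; flag F2 raised ✓; parameter X depressed ✓; signal on channel 1 ✓; parameter Y depressed ✗
(D) process P4 — indicator I2 active ✓; parameter Z elevated ✗; signal on channel 4 ✗; flag F2 raised ✗; parameter X depressed ✗; signal on channel 1 ✗; parameter Y depressed ✗
None of the listed candidates fits everything.

none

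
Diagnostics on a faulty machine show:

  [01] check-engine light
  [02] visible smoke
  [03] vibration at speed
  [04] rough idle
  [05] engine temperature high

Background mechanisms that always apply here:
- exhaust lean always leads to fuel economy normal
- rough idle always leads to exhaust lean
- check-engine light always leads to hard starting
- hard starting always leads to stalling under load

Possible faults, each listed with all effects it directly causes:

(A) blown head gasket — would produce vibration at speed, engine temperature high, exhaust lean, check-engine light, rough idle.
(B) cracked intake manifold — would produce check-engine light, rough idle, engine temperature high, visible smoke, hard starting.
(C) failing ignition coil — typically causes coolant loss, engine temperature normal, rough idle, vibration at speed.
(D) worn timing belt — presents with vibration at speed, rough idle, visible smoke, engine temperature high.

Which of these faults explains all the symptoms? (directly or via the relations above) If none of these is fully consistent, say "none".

none

Testing each hypothesis:
(A) blown head gasket — does not account for visible smoke
(B) cracked intake manifold — check-engine light yes; visible smoke yes; vibration at speed NO; rough idle yes; engine temperature high yes
(C) failing ignition coil — check-engine light NO; visible smoke NO; vibration at speed yes; rough idle yes; engine temperature high NO
(D) worn timing belt — check-engine light NO; visible smoke yes; vibration at speed yes; rough idle yes; engine temperature high yes
None of the listed candidates fits everything.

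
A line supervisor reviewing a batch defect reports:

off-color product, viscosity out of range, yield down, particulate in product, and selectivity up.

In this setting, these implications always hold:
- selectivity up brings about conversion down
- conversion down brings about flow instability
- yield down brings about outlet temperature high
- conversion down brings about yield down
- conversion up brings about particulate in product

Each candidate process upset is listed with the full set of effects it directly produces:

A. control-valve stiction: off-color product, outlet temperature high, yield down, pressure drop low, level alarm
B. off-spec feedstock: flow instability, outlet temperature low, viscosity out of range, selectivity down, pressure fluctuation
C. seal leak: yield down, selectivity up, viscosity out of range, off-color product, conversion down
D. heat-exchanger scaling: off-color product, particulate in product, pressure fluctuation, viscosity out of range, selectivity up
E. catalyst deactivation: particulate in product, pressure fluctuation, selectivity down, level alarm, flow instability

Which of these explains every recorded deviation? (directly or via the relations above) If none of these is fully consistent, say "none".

Testing each hypothesis:
(A) control-valve stiction — does not account for viscosity out of range, particulate in product, selectivity up
(B) off-spec feedstock — off-color product NO; viscosity out of range yes; yield down NO; particulate in product NO; selectivity up NO
(C) seal leak — off-color product yes; viscosity out of range yes; yield down yes; particulate in product NO; selectivity up yes
(D) heat-exchanger scaling — off-color product yes; viscosity out of range yes; yield down yes (by selectivity up → conversion down → yield down); particulate in product yes; selectivity up yes
(E) catalyst deactivation — fails on off-color product, viscosity out of range, yield down, selectivity up (predicts selectivity down, not selectivity up)
(D) alone accounts for all the evidence.

D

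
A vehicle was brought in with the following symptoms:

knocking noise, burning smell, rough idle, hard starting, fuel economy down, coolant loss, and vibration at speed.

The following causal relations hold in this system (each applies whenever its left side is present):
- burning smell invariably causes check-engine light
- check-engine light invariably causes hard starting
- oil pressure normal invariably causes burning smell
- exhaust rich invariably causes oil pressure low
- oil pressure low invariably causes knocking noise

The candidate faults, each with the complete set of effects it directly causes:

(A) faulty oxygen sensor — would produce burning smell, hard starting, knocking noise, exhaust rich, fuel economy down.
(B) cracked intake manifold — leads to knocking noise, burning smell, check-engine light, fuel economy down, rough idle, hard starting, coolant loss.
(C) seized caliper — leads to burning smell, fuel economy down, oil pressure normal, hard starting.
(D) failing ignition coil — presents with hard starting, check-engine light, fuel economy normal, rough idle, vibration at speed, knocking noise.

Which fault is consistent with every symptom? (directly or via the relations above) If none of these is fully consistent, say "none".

none

Checking each candidate against the observations:
(A) faulty oxygen sensor — knocking noise +; burning smell +; rough idle -; hard starting +; fuel economy down +; coolant loss -; vibration at speed -
(B) cracked intake manifold — does not account for vibration at speed
(C) seized caliper — does not account for knocking noise, rough idle, coolant loss, vibration at speed
(D) failing ignition coil — knocking noise +; burning smell -; rough idle +; hard starting +; fuel economy down -; coolant loss -; vibration at speed +
No candidate is consistent with all observations.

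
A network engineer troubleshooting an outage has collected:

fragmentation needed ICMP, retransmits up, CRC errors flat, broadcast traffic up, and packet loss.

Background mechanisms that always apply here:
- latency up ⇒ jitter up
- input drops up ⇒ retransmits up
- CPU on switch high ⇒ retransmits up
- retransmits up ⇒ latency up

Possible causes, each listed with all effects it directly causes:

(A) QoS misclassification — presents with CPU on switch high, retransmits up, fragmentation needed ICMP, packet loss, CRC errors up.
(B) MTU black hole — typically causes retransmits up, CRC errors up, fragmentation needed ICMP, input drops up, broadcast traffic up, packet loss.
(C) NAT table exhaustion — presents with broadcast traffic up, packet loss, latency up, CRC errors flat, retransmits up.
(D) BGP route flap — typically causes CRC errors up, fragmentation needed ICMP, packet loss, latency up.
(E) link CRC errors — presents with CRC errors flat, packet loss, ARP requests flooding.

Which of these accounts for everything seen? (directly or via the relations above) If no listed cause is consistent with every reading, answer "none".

Checking each candidate against the observations:
(A) QoS misclassification — fails on CRC errors flat, broadcast traffic up (predicts CRC errors up, not CRC errors flat)
(B) MTU black hole — fragmentation needed ICMP match; retransmits up match; CRC errors flat miss; broadcast traffic up match; packet loss match
(C) NAT table exhaustion — fragmentation needed ICMP miss; retransmits up match; CRC errors flat match; broadcast traffic up match; packet loss match
(D) BGP route flap — fails on retransmits up, CRC errors flat, broadcast traffic up (predicts CRC errors up, not CRC errors flat)
(E) link CRC errors — does not account for fragmentation needed ICMP, retransmits up, broadcast traffic up
None of the listed candidates fits everything.

none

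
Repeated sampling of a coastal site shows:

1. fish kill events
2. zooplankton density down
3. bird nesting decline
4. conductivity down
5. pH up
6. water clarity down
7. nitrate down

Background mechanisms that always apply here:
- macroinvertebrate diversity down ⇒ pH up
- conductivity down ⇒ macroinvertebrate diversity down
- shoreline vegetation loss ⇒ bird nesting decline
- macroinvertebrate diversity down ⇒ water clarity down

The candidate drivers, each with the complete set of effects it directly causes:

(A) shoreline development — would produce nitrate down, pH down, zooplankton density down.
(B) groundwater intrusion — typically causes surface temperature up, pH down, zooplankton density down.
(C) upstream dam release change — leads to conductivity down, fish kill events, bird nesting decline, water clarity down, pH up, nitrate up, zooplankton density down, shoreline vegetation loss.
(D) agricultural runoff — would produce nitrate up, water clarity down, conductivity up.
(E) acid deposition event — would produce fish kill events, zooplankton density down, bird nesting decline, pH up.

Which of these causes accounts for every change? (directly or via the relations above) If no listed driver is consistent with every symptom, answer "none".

none

For each candidate, compare predicted effects to what was observed:
(A) shoreline development — fish kill events NO; zooplankton density down yes; bird nesting decline NO; conductivity down NO; pH up NO; water clarity down NO; nitrate down yes
(B) groundwater intrusion — fish kill events NO; zooplankton density down yes; bird nesting decline NO; conductivity down NO; pH up NO; water clarity down NO; nitrate down NO
(C) upstream dam release change — fish kill events yes; zooplankton density down yes; bird nesting decline yes; conductivity down yes; pH up yes; water clarity down yes; nitrate down NO
(D) agricultural runoff — fails on fish kill events, zooplankton density down, bird nesting decline, conductivity down, pH up, nitrate down (predicts conductivity up, not conductivity down; predicts nitrate up, not nitrate down)
(E) acid deposition event — does not account for conductivity down, water clarity down, nitrate down
No candidate is consistent with all observations.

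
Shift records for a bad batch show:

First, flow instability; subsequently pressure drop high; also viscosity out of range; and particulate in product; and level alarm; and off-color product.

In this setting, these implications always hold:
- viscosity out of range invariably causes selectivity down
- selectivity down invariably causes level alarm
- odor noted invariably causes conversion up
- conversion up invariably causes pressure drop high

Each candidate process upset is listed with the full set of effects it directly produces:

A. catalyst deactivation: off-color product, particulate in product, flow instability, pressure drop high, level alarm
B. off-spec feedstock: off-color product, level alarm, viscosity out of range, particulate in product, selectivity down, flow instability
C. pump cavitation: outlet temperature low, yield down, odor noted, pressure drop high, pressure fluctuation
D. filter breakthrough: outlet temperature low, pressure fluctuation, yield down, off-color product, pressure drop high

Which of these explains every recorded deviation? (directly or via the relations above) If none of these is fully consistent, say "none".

Per-candidate check:
(A) catalyst deactivation — does not account for viscosity out of range
(B) off-spec feedstock — flow instability ✓; pressure drop high ✗; viscosity out of range ✓; particulate in product ✓; level alarm ✓; off-color product ✓
(C) pump cavitation — does not account for flow instability, viscosity out of range, particulate in product, level alarm, off-color product
(D) filter breakthrough — flow instability ✗; pressure drop high ✓; viscosity out of range ✗; particulate in product ✗; level alarm ✗; off-color product ✓
Every candidate fails on at least one observation.

none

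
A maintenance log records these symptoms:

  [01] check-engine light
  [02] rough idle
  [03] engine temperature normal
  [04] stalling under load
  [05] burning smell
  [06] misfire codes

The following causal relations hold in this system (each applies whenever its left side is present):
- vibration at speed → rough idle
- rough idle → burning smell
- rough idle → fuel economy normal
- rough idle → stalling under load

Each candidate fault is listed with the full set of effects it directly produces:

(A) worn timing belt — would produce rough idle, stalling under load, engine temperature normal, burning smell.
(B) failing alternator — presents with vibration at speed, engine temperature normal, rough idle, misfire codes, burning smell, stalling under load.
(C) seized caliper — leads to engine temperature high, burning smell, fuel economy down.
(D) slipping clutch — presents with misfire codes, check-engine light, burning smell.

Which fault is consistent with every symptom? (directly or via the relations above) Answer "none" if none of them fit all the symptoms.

none

For each candidate, compare predicted effects to what was observed:
(A) worn timing belt — does not account for check-engine light, misfire codes
(B) failing alternator — does not account for check-engine light
(C) seized caliper — fails on check-engine light, rough idle, engine temperature normal, stalling under load, misfire codes (predicts engine temperature high, not engine temperature normal)
(D) slipping clutch — check-engine light ✓; rough idle ✗; engine temperature normal ✗; stalling under load ✗; burning smell ✓; misfire codes ✓
No candidate is consistent with all observations.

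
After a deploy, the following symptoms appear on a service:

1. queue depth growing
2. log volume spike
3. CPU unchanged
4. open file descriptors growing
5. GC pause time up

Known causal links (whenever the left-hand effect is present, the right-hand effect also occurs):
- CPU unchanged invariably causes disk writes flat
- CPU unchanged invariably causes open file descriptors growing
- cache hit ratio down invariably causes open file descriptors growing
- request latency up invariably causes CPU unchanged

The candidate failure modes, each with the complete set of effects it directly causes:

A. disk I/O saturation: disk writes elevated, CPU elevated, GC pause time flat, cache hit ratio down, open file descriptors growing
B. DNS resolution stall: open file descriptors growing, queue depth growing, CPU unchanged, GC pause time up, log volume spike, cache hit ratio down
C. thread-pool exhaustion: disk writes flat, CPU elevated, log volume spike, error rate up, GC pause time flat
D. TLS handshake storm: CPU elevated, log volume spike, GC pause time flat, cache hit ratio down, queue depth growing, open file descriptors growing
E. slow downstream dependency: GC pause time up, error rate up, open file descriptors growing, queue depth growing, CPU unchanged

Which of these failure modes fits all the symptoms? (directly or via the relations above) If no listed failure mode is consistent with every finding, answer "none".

For each candidate, compare predicted effects to what was observed:
(A) disk I/O saturation — queue depth growing ✗; log volume spike ✗; CPU unchanged ✗; open file descriptors growing ✓; GC pause time up ✗
(B) DNS resolution stall — queue depth growing ✓; log volume spike ✓; CPU unchanged ✓; open file descriptors growing ✓; GC pause time up ✓
(C) thread-pool exhaustion — fails on queue depth growing, CPU unchanged, open file descriptors growing, GC pause time up (predicts CPU elevated, not CPU unchanged; predicts GC pause time flat, not GC pause time up)
(D) TLS handshake storm — fails on CPU unchanged, GC pause time up (predicts CPU elevated, not CPU unchanged; predicts GC pause time flat, not GC pause time up)
(E) slow downstream dependency — queue depth growing ✓; log volume spike ✗; CPU unchanged ✓; open file descriptors growing ✓; GC pause time up ✓
Only (B) is consistent with every observation.

B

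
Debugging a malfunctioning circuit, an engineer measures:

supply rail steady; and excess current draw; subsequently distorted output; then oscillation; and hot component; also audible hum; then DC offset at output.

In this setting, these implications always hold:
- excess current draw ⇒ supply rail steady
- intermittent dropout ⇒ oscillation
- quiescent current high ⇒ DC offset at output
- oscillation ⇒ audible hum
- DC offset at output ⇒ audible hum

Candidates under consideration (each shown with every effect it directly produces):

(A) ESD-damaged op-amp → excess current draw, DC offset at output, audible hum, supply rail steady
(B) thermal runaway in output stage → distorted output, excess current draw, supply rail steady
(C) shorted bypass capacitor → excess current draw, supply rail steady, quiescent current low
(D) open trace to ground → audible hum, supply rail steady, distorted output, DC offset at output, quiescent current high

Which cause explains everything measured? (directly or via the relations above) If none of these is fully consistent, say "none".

Testing each hypothesis:
(A) ESD-damaged op-amp — supply rail steady match; excess current draw match; distorted output miss; oscillation miss; hot component miss; audible hum match; DC offset at output match
(B) thermal runaway in output stage — supply rail steady match; excess current draw match; distorted output match; oscillation miss; hot component miss; audible hum miss; DC offset at output miss
(C) shorted bypass capacitor — does not account for distorted output, oscillation, hot component, audible hum, DC offset at output
(D) open trace to ground — supply rail steady match; excess current draw miss; distorted output match; oscillation miss; hot component miss; audible hum match; DC offset at output match
None of the listed candidates fits everything.

none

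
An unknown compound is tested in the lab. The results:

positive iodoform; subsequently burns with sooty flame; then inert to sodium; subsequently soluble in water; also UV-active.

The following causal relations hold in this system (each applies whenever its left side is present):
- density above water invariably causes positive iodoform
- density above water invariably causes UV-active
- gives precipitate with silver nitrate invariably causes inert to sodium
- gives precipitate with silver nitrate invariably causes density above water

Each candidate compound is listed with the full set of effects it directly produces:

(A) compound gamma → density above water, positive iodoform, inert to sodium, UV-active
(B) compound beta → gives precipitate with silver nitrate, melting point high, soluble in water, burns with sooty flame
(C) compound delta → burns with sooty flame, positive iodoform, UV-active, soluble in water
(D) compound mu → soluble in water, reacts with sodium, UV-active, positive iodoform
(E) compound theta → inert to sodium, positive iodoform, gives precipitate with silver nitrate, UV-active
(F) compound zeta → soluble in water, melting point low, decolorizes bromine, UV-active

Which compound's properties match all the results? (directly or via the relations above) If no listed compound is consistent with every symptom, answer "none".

B

Per-candidate check:
(A) compound gamma — positive iodoform match; burns with sooty flame miss; inert to sodium match; soluble in water miss; UV-active match
(B) compound beta — accounts for every observation (positive iodoform through gives precipitate with silver nitrate → density above water → positive iodoform)
(C) compound delta — does not account for inert to sodium
(D) compound mu — positive iodoform match; burns with sooty flame miss; inert to sodium miss; soluble in water match; UV-active match
(E) compound theta — positive iodoform match; burns with sooty flame miss; inert to sodium match; soluble in water miss; UV-active match
(F) compound zeta — does not account for positive iodoform, burns with sooty flame, inert to sodium
(B) is the only candidate with no mismatches.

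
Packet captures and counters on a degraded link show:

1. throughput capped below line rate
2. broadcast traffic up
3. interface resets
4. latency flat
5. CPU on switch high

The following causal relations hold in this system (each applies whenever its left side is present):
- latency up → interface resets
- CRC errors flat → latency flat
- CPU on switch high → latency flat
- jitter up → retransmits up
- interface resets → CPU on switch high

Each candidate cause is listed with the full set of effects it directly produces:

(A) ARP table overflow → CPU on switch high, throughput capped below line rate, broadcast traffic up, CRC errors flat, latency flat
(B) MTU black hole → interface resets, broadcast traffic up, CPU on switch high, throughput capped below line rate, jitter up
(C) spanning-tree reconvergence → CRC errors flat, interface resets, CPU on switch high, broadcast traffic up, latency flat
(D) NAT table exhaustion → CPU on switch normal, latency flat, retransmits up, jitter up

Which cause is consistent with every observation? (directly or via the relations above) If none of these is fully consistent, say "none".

B

Testing each hypothesis:
(A) ARP table overflow — throughput capped below line rate ✓; broadcast traffic up ✓; interface resets ✗; latency flat ✓; CPU on switch high ✓
(B) MTU black hole — accounts for every observation (latency flat via CPU on switch high → latency flat)
(C) spanning-tree reconvergence — does not account for throughput capped below line rate
(D) NAT table exhaustion — fails on throughput capped below line rate, broadcast traffic up, interface resets, CPU on switch high (predicts CPU on switch normal, not CPU on switch high)
(B) is the only candidate with no mismatches.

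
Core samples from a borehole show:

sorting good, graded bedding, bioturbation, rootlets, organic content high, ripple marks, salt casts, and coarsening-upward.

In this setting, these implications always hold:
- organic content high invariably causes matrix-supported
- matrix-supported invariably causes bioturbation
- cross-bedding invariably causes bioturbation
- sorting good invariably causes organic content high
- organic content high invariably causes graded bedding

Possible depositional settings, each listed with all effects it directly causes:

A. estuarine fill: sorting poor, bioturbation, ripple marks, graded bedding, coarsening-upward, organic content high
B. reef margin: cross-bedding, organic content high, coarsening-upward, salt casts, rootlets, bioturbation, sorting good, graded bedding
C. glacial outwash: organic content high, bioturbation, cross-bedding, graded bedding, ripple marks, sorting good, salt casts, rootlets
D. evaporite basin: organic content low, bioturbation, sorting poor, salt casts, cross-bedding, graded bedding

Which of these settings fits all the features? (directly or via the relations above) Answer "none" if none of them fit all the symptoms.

none

Checking each candidate against the observations:
(A) estuarine fill — fails on sorting good, rootlets, salt casts (predicts sorting poor, not sorting good)
(B) reef margin — sorting good ✓; graded bedding ✓; bioturbation ✓; rootlets ✓; organic content high ✓; ripple marks ✗; salt casts ✓; coarsening-upward ✓
(C) glacial outwash — does not account for coarsening-upward
(D) evaporite basin — sorting good ✗; graded bedding ✓; bioturbation ✓; rootlets ✗; organic content high ✗; ripple marks ✗; salt casts ✓; coarsening-upward ✗
None of the listed candidates fits everything.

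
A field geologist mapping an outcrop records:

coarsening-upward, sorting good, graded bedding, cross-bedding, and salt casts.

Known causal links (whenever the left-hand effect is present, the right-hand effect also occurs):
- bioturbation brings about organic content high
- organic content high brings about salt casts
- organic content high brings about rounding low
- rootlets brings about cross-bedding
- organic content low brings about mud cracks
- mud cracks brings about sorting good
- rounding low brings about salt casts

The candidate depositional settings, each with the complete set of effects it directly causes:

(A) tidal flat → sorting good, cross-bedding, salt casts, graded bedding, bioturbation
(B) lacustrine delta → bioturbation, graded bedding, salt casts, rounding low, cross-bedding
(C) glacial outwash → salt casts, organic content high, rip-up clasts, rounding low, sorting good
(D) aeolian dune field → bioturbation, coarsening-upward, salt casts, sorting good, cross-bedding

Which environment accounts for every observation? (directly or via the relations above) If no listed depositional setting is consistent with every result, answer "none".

Checking each candidate against the observations:
(A) tidal flat — coarsening-upward miss; sorting good match; graded bedding match; cross-bedding match; salt casts match
(B) lacustrine delta — does not account for coarsening-upward, sorting good
(C) glacial outwash — coarsening-upward miss; sorting good match; graded bedding miss; cross-bedding miss; salt casts match
(D) aeolian dune field — does not account for graded bedding
Every candidate fails on at least one observation.

none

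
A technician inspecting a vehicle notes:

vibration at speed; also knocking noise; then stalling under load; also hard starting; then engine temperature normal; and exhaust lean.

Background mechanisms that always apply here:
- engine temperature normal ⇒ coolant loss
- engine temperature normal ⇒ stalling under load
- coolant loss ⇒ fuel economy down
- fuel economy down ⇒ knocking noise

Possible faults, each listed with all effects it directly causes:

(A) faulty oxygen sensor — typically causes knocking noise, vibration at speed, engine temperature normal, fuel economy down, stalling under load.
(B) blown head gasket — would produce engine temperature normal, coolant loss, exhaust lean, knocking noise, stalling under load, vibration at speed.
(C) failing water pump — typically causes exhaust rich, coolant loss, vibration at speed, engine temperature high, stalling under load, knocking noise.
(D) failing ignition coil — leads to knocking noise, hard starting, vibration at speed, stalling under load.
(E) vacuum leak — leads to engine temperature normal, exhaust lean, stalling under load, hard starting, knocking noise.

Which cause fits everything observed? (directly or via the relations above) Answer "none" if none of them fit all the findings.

none

For each candidate, compare predicted effects to what was observed:
(A) faulty oxygen sensor — vibration at speed match; knocking noise match; stalling under load match; hard starting miss; engine temperature normal match; exhaust lean miss
(B) blown head gasket — does not account for hard starting
(C) failing water pump — fails on hard starting, engine temperature normal, exhaust lean (predicts engine temperature high, not engine temperature normal; predicts exhaust rich, not exhaust lean)
(D) failing ignition coil — does not account for engine temperature normal, exhaust lean
(E) vacuum leak — vibration at speed miss; knocking noise match; stalling under load match; hard starting match; engine temperature normal match; exhaust lean match
No candidate is consistent with all observations.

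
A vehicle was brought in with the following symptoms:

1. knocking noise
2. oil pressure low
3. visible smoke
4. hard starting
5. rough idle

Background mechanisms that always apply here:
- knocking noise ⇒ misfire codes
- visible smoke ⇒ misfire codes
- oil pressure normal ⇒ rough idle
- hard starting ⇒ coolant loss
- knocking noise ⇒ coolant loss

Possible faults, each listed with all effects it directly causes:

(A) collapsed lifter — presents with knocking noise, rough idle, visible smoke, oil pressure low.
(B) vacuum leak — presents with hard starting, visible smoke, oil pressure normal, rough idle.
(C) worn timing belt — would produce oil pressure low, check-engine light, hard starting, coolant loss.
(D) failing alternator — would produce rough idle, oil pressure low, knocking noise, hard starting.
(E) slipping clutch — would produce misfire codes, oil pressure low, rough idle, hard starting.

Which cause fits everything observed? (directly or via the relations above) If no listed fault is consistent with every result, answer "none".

Per-candidate check:
(A) collapsed lifter — does not account for hard starting
(B) vacuum leak — fails on knocking noise, oil pressure low (predicts oil pressure normal, not oil pressure low)
(C) worn timing belt — knocking noise NO; oil pressure low yes; visible smoke NO; hard starting yes; rough idle NO
(D) failing alternator — does not account for visible smoke
(E) slipping clutch — knocking noise NO; oil pressure low yes; visible smoke NO; hard starting yes; rough idle yes
Every candidate fails on at least one observation.

none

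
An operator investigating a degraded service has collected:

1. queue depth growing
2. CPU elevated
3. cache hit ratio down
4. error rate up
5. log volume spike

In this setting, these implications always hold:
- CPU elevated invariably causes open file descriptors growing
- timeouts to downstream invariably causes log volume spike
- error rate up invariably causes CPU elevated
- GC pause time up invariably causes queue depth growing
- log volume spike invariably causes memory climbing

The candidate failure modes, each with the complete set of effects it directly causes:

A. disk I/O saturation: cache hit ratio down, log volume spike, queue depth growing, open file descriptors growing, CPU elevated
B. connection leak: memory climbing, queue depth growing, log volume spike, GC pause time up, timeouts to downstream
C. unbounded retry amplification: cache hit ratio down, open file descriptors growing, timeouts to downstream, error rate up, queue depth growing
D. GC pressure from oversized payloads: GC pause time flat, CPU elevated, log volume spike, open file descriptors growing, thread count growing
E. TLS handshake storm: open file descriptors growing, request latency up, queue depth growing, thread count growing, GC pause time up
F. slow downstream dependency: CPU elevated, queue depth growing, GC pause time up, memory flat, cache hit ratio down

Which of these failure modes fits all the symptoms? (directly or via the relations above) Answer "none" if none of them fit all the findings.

For each candidate, compare predicted effects to what was observed:
(A) disk I/O saturation — queue depth growing match; CPU elevated match; cache hit ratio down match; error rate up miss; log volume spike match
(B) connection leak — queue depth growing match; CPU elevated miss; cache hit ratio down miss; error rate up miss; log volume spike match
(C) unbounded retry amplification — queue depth growing match; CPU elevated match (via error rate up → CPU elevated); cache hit ratio down match; error rate up match; log volume spike match (via timeouts to downstream → log volume spike)
(D) GC pressure from oversized payloads — does not account for queue depth growing, cache hit ratio down, error rate up
(E) TLS handshake storm — does not account for CPU elevated, cache hit ratio down, error rate up, log volume spike
(F) slow downstream dependency — does not account for error rate up, log volume spike
(C) alone accounts for all the evidence.

C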